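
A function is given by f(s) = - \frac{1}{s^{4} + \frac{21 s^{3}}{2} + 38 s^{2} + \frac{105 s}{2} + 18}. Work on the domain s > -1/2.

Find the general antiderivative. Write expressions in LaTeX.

F(s) = \frac{2 \left(- 4 \left(s + 3\right) \log{\left(s + \frac{1}{2} \right)} - 21 \left(s + 3\right) \log{\left(s + 3 \right)} + 25 \left(s + 3\right) \log{\left(s + 4 \right)} - 35\right)}{175 \left(s + 3\right)} + C

Factor the denominator (\left(s + 3\right)^{2} \left(s + 4\right) \left(2 s + 1\right)) and decompose: f = - \frac{16}{175 \left(2 s + 1\right)} + \frac{2}{7 \left(s + 4\right)} - \frac{6}{25 \left(s + 3\right)} + \frac{2}{5 \left(s + 3\right)^{2}}; each piece integrates to a log, atan, or power term.
Check: d/ds[\frac{2 \left(- 4 \left(s + 3\right) \log{\left(s + \frac{1}{2} \right)} - 21 \left(s + 3\right) \log{\left(s + 3 \right)} + 25 \left(s + 3\right) \log{\left(s + 4 \right)} - 35\right)}{175 \left(s + 3\right)}] = - \frac{2}{2 s^{4} + 21 s^{3} + 76 s^{2} + 105 s + 36}, which equals f(s).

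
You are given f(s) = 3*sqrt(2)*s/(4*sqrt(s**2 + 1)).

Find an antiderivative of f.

The substitution u = 2*s**2 + 2 works: f is exactly (dF/du)*(du/ds) for that inner function.
Check: d/ds[3*sqrt(2)*sqrt(s**2 + 1)/4] = 3*sqrt(2)*s/(4*sqrt(s**2 + 1)) = f(s).

An antiderivative is F(s) = 3*sqrt(2)*sqrt(s**2 + 1)/4.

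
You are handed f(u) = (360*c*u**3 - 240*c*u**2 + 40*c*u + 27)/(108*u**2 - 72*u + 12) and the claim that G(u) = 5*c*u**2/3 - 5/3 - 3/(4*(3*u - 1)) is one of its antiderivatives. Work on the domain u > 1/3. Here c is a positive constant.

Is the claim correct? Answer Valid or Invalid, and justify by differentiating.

d/du[G] = (360*c*u**3 - 240*c*u**2 + 40*c*u + 27)/(108*u**2 - 72*u + 12)
This equals f(u) exactly, so the claim holds.

Valid - differentiating G returns exactly f.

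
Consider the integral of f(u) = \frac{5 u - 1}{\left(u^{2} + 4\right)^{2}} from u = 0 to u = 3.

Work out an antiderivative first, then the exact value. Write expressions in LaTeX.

Antiderivative: F(u) = - \frac{u}{8 u^{2} + 32} - \frac{\operatorname{atan}{\left(\frac{u}{2} \right)}}{16} - \frac{20}{8 u^{2} + 32}; value = \frac{21}{52} - \frac{\operatorname{atan}{\left(\frac{3}{2} \right)}}{16}

Since d/du undoes antidifferentiation here, F'(u) = f(u) is required of F(u).
F(u) = - \frac{u}{8 u^{2} + 32} - \frac{\operatorname{atan}{\left(\frac{u}{2} \right)}}{16} - \frac{20}{8 u^{2} + 32} is an antiderivative of f.
Check: d/du[- \frac{u}{8 u^{2} + 32} - \frac{\operatorname{atan}{\left(\frac{u}{2} \right)}}{16} - \frac{20}{8 u^{2} + 32}] = \frac{5 u - 1}{u^{4} + 8 u^{2} + 16}, which equals f(u).
F(3) = - \frac{23}{104} - \frac{\operatorname{atan}{\left(\frac{3}{2} \right)}}{16}; F(0) = - \frac{5}{8}.
Integral = F(3) - F(0) = \frac{21}{52} - \frac{\operatorname{atan}{\left(\frac{3}{2} \right)}}{16}.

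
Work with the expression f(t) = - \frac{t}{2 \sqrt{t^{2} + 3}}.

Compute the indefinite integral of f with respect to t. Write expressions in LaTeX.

f matches the chain-rule pattern g'(h)*h' with inner function h(t) = t^{2} + 3; substituting u = h(t) collapses the integral.
Check: d/dt[- \frac{\sqrt{t^{2} + 3}}{2}] = - \frac{t}{2 \sqrt{t^{2} + 3}} = f(t).

F(t) = - \frac{\sqrt{t^{2} + 3}}{2} + C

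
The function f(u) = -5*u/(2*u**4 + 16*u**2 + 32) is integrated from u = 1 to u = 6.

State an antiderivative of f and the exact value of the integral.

Antiderivative: F(u) = 5/(4*(u**2 + 4)); value = -7/32

f matches the chain-rule pattern g'(h)*h' with inner function h(u) = u**2 + 4; substituting w = h(u) collapses the integral.
F(u) = 5/(4*(u**2 + 4)) is an antiderivative of f.
Check: d/du[5/(4*(u**2 + 4))] = -5*u/(2*u**4 + 16*u**2 + 32) = f(u).
F(6) = 1/32; F(1) = 1/4.
Integral = F(6) - F(1) = -7/32.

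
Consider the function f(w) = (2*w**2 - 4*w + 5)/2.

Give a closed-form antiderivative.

An antiderivative is F(w) = w*(2*w**2 - 6*w + 15)/6.

Check any antiderivative F(w) by computing F'(w) and comparing it with f(w).
Check: d/dw[w*(2*w**2 - 6*w + 15)/6] = w**2 - 2*w + 5/2, which equals f(w).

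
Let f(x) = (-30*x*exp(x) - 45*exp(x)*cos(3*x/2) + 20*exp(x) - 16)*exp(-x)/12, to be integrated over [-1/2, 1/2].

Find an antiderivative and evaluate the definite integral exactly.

A first test for any F(x): its x-derivative must equal f(x) identically.
F(x) = -5*x**2/4 + 5*x/3 - 5*sin(3*x/2)/2 + 4*exp(-x)/3 is an antiderivative of f.
Check: d/dx[-5*x**2/4 + 5*x/3 - 5*sin(3*x/2)/2 + 4*exp(-x)/3] = (-30*x*exp(x) - 45*exp(x)*cos(3*x/2) + 20*exp(x) - 16)*exp(-x)/12 = f(x).
F(1/2) = -5*sin(3/4)/2 + 25/48 + 4*exp(-1/2)/3; F(-1/2) = -55/48 + 5*sin(3/4)/2 + 4*exp(1/2)/3.
Integral = F(1/2) - F(-1/2) = -5*sin(3/4) - 4*exp(1/2)/3 + 4*exp(-1/2)/3 + 5/3.

Antiderivative: F(x) = -5*x**2/4 + 5*x/3 - 5*sin(3*x/2)/2 + 4*exp(-x)/3; value = -5*sin(3/4) - 4*exp(1/2)/3 + 4*exp(-1/2)/3 + 5/3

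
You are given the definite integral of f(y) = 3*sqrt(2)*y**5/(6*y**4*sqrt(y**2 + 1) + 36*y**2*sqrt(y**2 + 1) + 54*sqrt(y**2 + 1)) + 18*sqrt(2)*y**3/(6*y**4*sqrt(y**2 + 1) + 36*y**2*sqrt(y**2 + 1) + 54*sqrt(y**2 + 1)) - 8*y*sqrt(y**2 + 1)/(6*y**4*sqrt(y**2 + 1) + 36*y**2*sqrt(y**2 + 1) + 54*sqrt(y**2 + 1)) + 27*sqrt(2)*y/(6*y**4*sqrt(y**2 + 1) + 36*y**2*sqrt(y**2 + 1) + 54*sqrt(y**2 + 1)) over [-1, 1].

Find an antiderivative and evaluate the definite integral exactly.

The integrand splits into summands that can be handled one at a time.
F(y) = (3*sqrt(2)*y**2*sqrt(y**2 + 1) + 9*sqrt(2)*sqrt(y**2 + 1) + 4)/(6*(y**2 + 3)) is an antiderivative of f.
Check: d/dy[(3*sqrt(2)*y**2*sqrt(y**2 + 1) + 9*sqrt(2)*sqrt(y**2 + 1) + 4)/(6*(y**2 + 3))] = (3*sqrt(2)*y**5 + 18*sqrt(2)*y**3 - 8*y*sqrt(y**2 + 1) + 27*sqrt(2)*y)/(6*y**4*sqrt(y**2 + 1) + 36*y**2*sqrt(y**2 + 1) + 54*sqrt(y**2 + 1)), which equals f(y).
F(1) = 7/6; F(-1) = 7/6.
Integral = F(1) - F(-1) = 0.

Antiderivative: F(y) = (3*sqrt(2)*y**2*sqrt(y**2 + 1) + 9*sqrt(2)*sqrt(y**2 + 1) + 4)/(6*(y**2 + 3)); value = 0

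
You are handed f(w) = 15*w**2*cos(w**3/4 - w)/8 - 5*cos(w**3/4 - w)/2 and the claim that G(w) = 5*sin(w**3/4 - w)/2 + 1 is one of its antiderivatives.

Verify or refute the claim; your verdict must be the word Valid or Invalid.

Valid. The derivative of G reproduces f.

d/dw[G] = 15*w**2*cos(w**3/4 - w)/8 - 5*cos(w**3/4 - w)/2
This equals f(w) exactly, so the claim holds.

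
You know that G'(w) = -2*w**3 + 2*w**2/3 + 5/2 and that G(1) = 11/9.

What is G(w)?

The integrand splits into summands that can be handled one at a time.
A general antiderivative is -w**4/2 + 2*w**3/9 + 5*w/2 + C.
The condition gives C = 11/9 - (20/9) = -1.
So G(w) = -w**4/2 + 2*w**3/9 + 5*w/2 - 1.
Check: d/dw[-w**4/2 + 2*w**3/9 + 5*w/2 - 1] = -2*w**3 + 2*w**2/3 + 5/2 = G'(w).

G(w) = -w**4/2 + 2*w**3/9 + 5*w/2 - 1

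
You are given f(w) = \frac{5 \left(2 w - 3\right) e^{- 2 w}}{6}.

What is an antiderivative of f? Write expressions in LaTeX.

Recognize the product-rule pattern: f = u'v + uv' with u = \frac{5}{6} - \frac{5 w}{6}, v = e^{- 2 w}, so integration by parts undoes it.
Check: d/dw[- \frac{5 w e^{- 2 w}}{6} + \frac{5 e^{- 2 w}}{6}] = \frac{\left(10 w - 15\right) e^{- 2 w}}{6}, which equals f(w).

An antiderivative is F(w) = - \frac{5 w e^{- 2 w}}{6} + \frac{5 e^{- 2 w}}{6}.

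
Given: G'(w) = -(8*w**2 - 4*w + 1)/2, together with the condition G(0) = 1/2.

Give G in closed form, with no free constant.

Whatever form G(w) takes, its d/dw must return the stated G'(w).
A general antiderivative is -4*w**3/3 + w**2 - w/2 + C.
The condition gives C = 1/2 - (0) = 1/2.
So G(w) = -4*w**3/3 + w**2 - w/2 + 1/2.
Check: d/dw[-4*w**3/3 + w**2 - w/2 + 1/2] = -4*w**2 + 2*w - 1/2, which equals G'(w).

G(w) = -4*w**3/3 + w**2 - w/2 + 1/2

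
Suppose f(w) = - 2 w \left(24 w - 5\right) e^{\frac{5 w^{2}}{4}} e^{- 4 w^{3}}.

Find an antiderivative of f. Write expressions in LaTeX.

f matches the chain-rule pattern g'(h)*h' with inner function h(w) = - 4 w^{3} + \frac{5 w^{2}}{4}; substituting u = h(w) collapses the integral.
Check: d/dw[4 e^{\frac{5 w^{2}}{4}} e^{- 4 w^{3}}] = \left(- 48 w^{2} e^{\frac{5 w^{2}}{4}} + 10 w e^{\frac{5 w^{2}}{4}}\right) e^{- 4 w^{3}}, which equals f(w).

An antiderivative is F(w) = 4 e^{\frac{5 w^{2}}{4}} e^{- 4 w^{3}}.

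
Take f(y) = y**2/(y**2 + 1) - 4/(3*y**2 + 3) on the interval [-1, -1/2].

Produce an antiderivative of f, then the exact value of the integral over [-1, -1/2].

Integrate term by term and add the pieces.
F(y) = y - 7*atan(y)/3 is an antiderivative of f.
Check: d/dy[y - 7*atan(y)/3] = (3*y**2 - 4)/(3*y**2 + 3), which equals f(y).
F(-1/2) = -1/2 + 7*atan(1/2)/3; F(-1) = -1 + 7*pi/12.
Integral = F(-1/2) - F(-1) = -7*pi/12 + 1/2 + 7*atan(1/2)/3.

Antiderivative: F(y) = y - 7*atan(y)/3; value = -7*pi/12 + 1/2 + 7*atan(1/2)/3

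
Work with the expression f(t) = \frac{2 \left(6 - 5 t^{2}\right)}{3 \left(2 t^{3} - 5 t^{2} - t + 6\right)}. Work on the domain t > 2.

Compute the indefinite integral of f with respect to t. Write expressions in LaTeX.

F(t) = - \frac{28 \log{\left(t - 2 \right)}}{9} + \frac{7 \log{\left(t - \frac{3}{2} \right)}}{5} + \frac{2 \log{\left(t + 1 \right)}}{45} + C

The denominator factors as 3 \left(t - 2\right) \left(t + 1\right) \left(2 t - 3\right); partial fractions split f into directly integrable pieces: \frac{14}{5 \left(2 t - 3\right)} + \frac{2}{45 \left(t + 1\right)} - \frac{28}{9 \left(t - 2\right)}.
Check: d/dt[- \frac{28 \log{\left(t - 2 \right)}}{9} + \frac{7 \log{\left(t - \frac{3}{2} \right)}}{5} + \frac{2 \log{\left(t + 1 \right)}}{45}] = \frac{12 - 10 t^{2}}{6 t^{3} - 15 t^{2} - 3 t + 18}, which equals f(t).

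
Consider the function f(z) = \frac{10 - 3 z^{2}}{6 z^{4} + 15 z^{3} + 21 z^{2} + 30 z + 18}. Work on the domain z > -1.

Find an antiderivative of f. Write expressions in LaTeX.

Factor the denominator (3 \left(z + 1\right) \left(2 z + 3\right) \left(z^{2} + 2\right)) and decompose: f = - \frac{16 \left(5 z + 1\right)}{153 \left(z^{2} + 2\right)} - \frac{26}{51 \left(2 z + 3\right)} + \frac{7}{9 \left(z + 1\right)}; each piece integrates to a log, atan, or power term.
Check: d/dz[\frac{7 \log{\left(z + 1 \right)}}{9} - \frac{13 \log{\left(z + \frac{3}{2} \right)}}{51} - \frac{40 \log{\left(z^{2} + 2 \right)}}{153} - \frac{8 \sqrt{2} \operatorname{atan}{\left(\frac{\sqrt{2} z}{2} \right)}}{153}] = \frac{10 - 3 z^{2}}{6 z^{4} + 15 z^{3} + 21 z^{2} + 30 z + 18} = f(z).

An antiderivative is F(z) = \frac{7 \log{\left(z + 1 \right)}}{9} - \frac{13 \log{\left(z + \frac{3}{2} \right)}}{51} - \frac{40 \log{\left(z^{2} + 2 \right)}}{153} - \frac{8 \sqrt{2} \operatorname{atan}{\left(\frac{\sqrt{2} z}{2} \right)}}{153}.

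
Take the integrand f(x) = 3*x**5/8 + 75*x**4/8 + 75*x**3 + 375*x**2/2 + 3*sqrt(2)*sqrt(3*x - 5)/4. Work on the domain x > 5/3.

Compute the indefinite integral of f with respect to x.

Integrate term by term and add the pieces.
Check: d/dx[x**6/16 + 15*x**5/8 + 75*x**4/4 + 125*x**3/2 + sqrt(2)*x*sqrt(3*x - 5)/2 - 5*sqrt(2)*sqrt(3*x - 5)/6] = (3*x**5*sqrt(3*x - 5) + 75*x**4*sqrt(3*x - 5) + 600*x**3*sqrt(3*x - 5) + 1500*x**2*sqrt(3*x - 5) + 18*sqrt(2)*x - 30*sqrt(2))/(8*sqrt(3*x - 5)), which equals f(x).

F(x) = x**6/16 + 15*x**5/8 + 75*x**4/4 + 125*x**3/2 + sqrt(2)*x*sqrt(3*x - 5)/2 - 5*sqrt(2)*sqrt(3*x - 5)/6 + C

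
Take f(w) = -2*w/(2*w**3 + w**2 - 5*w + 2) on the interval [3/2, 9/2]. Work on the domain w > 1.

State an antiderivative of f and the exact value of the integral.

The denominator factors as (w - 1)*(w + 2)*(2*w - 1); partial fractions split f into directly integrable pieces: 4/(5*(2*w - 1)) + 4/(15*(w + 2)) - 2/(3*(w - 1)).
F(w) = -2*log(w - 1)/3 + 2*log(w - 1/2)/5 + 4*log(w + 2)/15 is an antiderivative of f.
Check: d/dw[-2*log(w - 1)/3 + 2*log(w - 1/2)/5 + 4*log(w + 2)/15] = -2*w/(2*w**3 + w**2 - 5*w + 2) = f(w).
F(9/2) = -2*log(7/2)/3 + 4*log(13/2)/15 + 2*log(4)/5; F(3/2) = 4*log(7/2)/15 + 2*log(2)/3.
Integral = F(9/2) - F(3/2) = -14*log(7/2)/15 - 2*log(2)/3 + 4*log(13/2)/15 + 2*log(4)/5.

Antiderivative: F(w) = -2*log(w - 1)/3 + 2*log(w - 1/2)/5 + 4*log(w + 2)/15; value = -14*log(7/2)/15 - 2*log(2)/3 + 4*log(13/2)/15 + 2*log(4)/5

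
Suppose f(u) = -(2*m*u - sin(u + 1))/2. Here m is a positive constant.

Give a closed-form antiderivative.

An antiderivative is F(u) = (-m*u**2 - cos(u + 1))/2.

A first test for any F(u): its u-derivative must equal f(u) identically.
Check: d/du[(-m*u**2 - cos(u + 1))/2] = -m*u + sin(u + 1)/2, which equals f(u).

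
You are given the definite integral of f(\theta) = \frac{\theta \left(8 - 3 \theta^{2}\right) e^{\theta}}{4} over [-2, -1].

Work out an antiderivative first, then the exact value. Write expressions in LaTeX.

Antiderivative: F(\theta) = \frac{\left(- 3 \theta^{3} + 9 \theta^{2} - 10 \theta + 10\right) e^{\theta}}{4}; value = - \frac{45}{2 e^{2}} + \frac{8}{e}

Recognize the product-rule pattern: f = u'v + uv' with u = - \frac{3 \theta^{3}}{4} + \frac{9 \theta^{2}}{4} - \frac{5 \theta}{2} + \frac{5}{2}, v = e^{\theta}, so integration by parts undoes it.
F(\theta) = \frac{\left(- 3 \theta^{3} + 9 \theta^{2} - 10 \theta + 10\right) e^{\theta}}{4} is an antiderivative of f.
Check: d/d\theta[\frac{\left(- 3 \theta^{3} + 9 \theta^{2} - 10 \theta + 10\right) e^{\theta}}{4}] = - \frac{3 \theta^{3} e^{\theta}}{4} + 2 \theta e^{\theta}, which equals f(\theta).
F(-1) = \frac{8}{e}; F(-2) = \frac{45}{2 e^{2}}.
Integral = F(-1) - F(-2) = - \frac{45}{2 e^{2}} + \frac{8}{e}.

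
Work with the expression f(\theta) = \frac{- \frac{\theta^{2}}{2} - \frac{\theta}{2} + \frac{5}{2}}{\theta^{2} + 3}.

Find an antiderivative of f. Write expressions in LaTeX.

Any candidate F(\theta) must reproduce f(\theta) exactly when differentiated.
Check: d/d\theta[\frac{- 6 \theta - 3 \log{\left(\theta^{2} + 3 \right)} + 16 \sqrt{3} \operatorname{atan}{\left(\frac{\sqrt{3} \theta}{3} \right)}}{12}] = \frac{- \theta^{2} - \theta + 5}{2 \theta^{2} + 6}, which equals f(\theta).

An antiderivative is F(\theta) = \frac{- 6 \theta - 3 \log{\left(\theta^{2} + 3 \right)} + 16 \sqrt{3} \operatorname{atan}{\left(\frac{\sqrt{3} \theta}{3} \right)}}{12}.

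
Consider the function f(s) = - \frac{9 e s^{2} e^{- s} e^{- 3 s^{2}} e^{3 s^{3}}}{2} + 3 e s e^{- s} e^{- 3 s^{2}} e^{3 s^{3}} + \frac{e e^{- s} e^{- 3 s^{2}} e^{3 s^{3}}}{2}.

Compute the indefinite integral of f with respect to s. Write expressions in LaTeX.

The substitution u = 3 s^{3} - 3 s^{2} - s + 1 works: f is exactly (dF/du)*(du/ds) for that inner function.
Check: d/ds[- \frac{e^{3 s^{3} - 3 s^{2} - s + 1}}{2}] = - \frac{9 e s^{2} e^{- s} e^{- 3 s^{2}} e^{3 s^{3}}}{2} + 3 e s e^{- s} e^{- 3 s^{2}} e^{3 s^{3}} + \frac{e e^{- s} e^{- 3 s^{2}} e^{3 s^{3}}}{2} = f(s).

F(s) = - \frac{e^{3 s^{3} - 3 s^{2} - s + 1}}{2} + C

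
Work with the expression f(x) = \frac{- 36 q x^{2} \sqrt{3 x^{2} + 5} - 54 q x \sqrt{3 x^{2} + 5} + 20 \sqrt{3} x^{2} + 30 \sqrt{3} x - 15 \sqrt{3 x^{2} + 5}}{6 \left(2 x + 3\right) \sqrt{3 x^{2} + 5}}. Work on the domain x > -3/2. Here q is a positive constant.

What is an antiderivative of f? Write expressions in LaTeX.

Check any antiderivative F(x) by computing F'(x) and comparing it with f(x).
Check: d/dx[- \frac{54 q x^{2} - 20 \sqrt{3} \sqrt{3 x^{2} + 5} + 45 \log{\left(x + \frac{3}{2} \right)}}{36}] = \frac{- 36 q x^{2} \sqrt{3 x^{2} + 5} - 54 q x \sqrt{3 x^{2} + 5} + 20 \sqrt{3} x^{2} + 30 \sqrt{3} x - 15 \sqrt{3 x^{2} + 5}}{12 x \sqrt{3 x^{2} + 5} + 18 \sqrt{3 x^{2} + 5}}, which equals f(x).

An antiderivative is F(x) = - \frac{54 q x^{2} - 20 \sqrt{3} \sqrt{3 x^{2} + 5} + 45 \log{\left(x + \frac{3}{2} \right)}}{36}.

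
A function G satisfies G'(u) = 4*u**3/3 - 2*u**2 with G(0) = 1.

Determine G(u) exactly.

G(u) = (u**4 - 2*u**3 + 3)/3

The integrand splits into summands that can be handled one at a time.
A general antiderivative is u**4/3 - 2*u**3/3 + C.
The condition gives C = 1 - (0) = 1.
So G(u) = (u**4 - 2*u**3 + 3)/3.
Check: d/du[(u**4 - 2*u**3 + 3)/3] = 4*u**3/3 - 2*u**2 = G'(u).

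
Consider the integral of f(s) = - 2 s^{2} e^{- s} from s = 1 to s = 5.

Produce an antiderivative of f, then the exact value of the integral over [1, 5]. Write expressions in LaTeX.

Antiderivative: F(s) = 2 \left(s^{2} + 2 s + 2\right) e^{- s}; value = - \frac{10}{e} + \frac{74}{e^{5}}

f has the shape u'v + uv' for u = 2 s^{2} + 4 s + 4 and v = e^{- s} — it is the derivative of the product u*v.
F(s) = 2 \left(s^{2} + 2 s + 2\right) e^{- s} is an antiderivative of f.
Check: d/ds[2 \left(s^{2} + 2 s + 2\right) e^{- s}] = - 2 s^{2} e^{- s} = f(s).
F(5) = \frac{74}{e^{5}}; F(1) = \frac{10}{e}.
Integral = F(5) - F(1) = - \frac{10}{e} + \frac{74}{e^{5}}.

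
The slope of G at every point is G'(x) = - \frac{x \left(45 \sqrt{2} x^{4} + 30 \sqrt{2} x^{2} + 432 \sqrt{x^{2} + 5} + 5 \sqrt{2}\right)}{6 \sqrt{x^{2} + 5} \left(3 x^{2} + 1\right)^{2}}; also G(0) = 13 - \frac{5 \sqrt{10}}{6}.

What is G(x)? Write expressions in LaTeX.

G(x) = \frac{- 15 \sqrt{2} x^{2} \sqrt{x^{2} + 5} + 18 x^{2} - 5 \sqrt{2} \sqrt{x^{2} + 5} + 78}{18 x^{2} + 6}

A first test for any G(x): its x-derivative must equal the given G'(x).
A general antiderivative is - \frac{5 \sqrt{\frac{x^{2}}{2} + \frac{5}{2}}}{3} + \frac{4}{x^{2} + \frac{1}{3}} + C.
The condition gives C = 13 - \frac{5 \sqrt{10}}{6} - (12 - \frac{5 \sqrt{10}}{6}) = 1.
So G(x) = \frac{- 15 \sqrt{2} x^{2} \sqrt{x^{2} + 5} + 18 x^{2} - 5 \sqrt{2} \sqrt{x^{2} + 5} + 78}{18 x^{2} + 6}.
Check: d/dx[\frac{- 15 \sqrt{2} x^{2} \sqrt{x^{2} + 5} + 18 x^{2} - 5 \sqrt{2} \sqrt{x^{2} + 5} + 78}{18 x^{2} + 6}] = \frac{- 45 \sqrt{2} x^{5} - 30 \sqrt{2} x^{3} - 432 x \sqrt{x^{2} + 5} - 5 \sqrt{2} x}{54 x^{4} \sqrt{x^{2} + 5} + 36 x^{2} \sqrt{x^{2} + 5} + 6 \sqrt{x^{2} + 5}}, which equals G'(x).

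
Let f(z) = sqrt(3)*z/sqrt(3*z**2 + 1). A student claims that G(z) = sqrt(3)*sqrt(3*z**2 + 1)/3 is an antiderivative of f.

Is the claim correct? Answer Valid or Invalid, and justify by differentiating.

Valid - differentiating G returns exactly f.

d/dz[G] = sqrt(3)*z/sqrt(3*z**2 + 1)
This equals f(z) exactly, so the claim holds.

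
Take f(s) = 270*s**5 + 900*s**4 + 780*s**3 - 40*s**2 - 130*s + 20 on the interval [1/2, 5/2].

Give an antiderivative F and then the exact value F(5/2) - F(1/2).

f matches the chain-rule pattern g'(h)*h' with inner function h(s) = 3*s**2 + 4*s - 1; substituting u = h(s) collapses the integral.
F(s) = 45*s**6 + 180*s**5 + 195*s**4 - 40*s**3/3 - 65*s**2 + 20*s is an antiderivative of f.
Check: d/ds[45*s**6 + 180*s**5 + 195*s**4 - 40*s**3/3 - 65*s**2 + 20*s] = 270*s**5 + 900*s**4 + 780*s**3 - 40*s**2 - 130*s + 20 = f(s).
F(5/2) = 6838475/192; F(1/2) = 2035/192.
Integral = F(5/2) - F(1/2) = 854555/24.

Antiderivative: F(s) = 45*s**6 + 180*s**5 + 195*s**4 - 40*s**3/3 - 65*s**2 + 20*s; value = 854555/24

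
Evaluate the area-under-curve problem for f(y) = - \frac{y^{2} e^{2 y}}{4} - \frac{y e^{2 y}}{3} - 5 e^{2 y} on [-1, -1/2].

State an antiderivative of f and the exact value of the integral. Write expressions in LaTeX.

Recognize the product-rule pattern: f = u'v + uv' with u = - \frac{y^{2}}{8} - \frac{y}{24} - \frac{119}{48}, v = e^{2 y}, so integration by parts undoes it.
F(y) = - \frac{y^{2} e^{2 y}}{8} - \frac{y e^{2 y}}{24} - \frac{119 e^{2 y}}{48} is an antiderivative of f.
Check: d/dy[- \frac{y^{2} e^{2 y}}{8} - \frac{y e^{2 y}}{24} - \frac{119 e^{2 y}}{48}] = - \frac{y^{2} e^{2 y}}{4} - \frac{y e^{2 y}}{3} - 5 e^{2 y} = f(y).
F(-1/2) = - \frac{239}{96 e}; F(-1) = - \frac{41}{16 e^{2}}.
Integral = F(-1/2) - F(-1) = - \frac{239}{96 e} + \frac{41}{16 e^{2}}.

Antiderivative: F(y) = - \frac{y^{2} e^{2 y}}{8} - \frac{y e^{2 y}}{24} - \frac{119 e^{2 y}}{48}; value = - \frac{239}{96 e} + \frac{41}{16 e^{2}}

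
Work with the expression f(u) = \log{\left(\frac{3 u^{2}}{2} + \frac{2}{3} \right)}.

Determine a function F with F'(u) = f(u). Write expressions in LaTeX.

An antiderivative is F(u) = \frac{3 u \log{\left(\frac{3 u^{2}}{2} + \frac{2}{3} \right)} - 6 u + 4 \operatorname{atan}{\left(\frac{3 u}{2} \right)}}{3}.

A candidate is checked by its d/du: the result must match f(u).
Check: d/du[\frac{3 u \log{\left(\frac{3 u^{2}}{2} + \frac{2}{3} \right)} - 6 u + 4 \operatorname{atan}{\left(\frac{3 u}{2} \right)}}{3}] = \log{\left(9 u^{2} + 4 \right)} - \log{\left(6 \right)}, which equals f(u).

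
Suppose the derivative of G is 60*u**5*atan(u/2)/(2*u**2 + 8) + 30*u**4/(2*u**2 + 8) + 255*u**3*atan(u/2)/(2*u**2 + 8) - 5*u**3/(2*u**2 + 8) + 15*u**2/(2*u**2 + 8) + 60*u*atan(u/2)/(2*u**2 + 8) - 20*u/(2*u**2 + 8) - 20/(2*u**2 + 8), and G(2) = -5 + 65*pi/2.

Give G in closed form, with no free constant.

G(u) = 15*u**4*atan(u/2)/2 + 15*u**2*atan(u/2)/4 - 5*u**2/4 - 5*atan(u/2)

Integrate term by term and add the pieces.
A general antiderivative is -5*u**2/4 - 5*(-3*u**4/2 - 3*u**2/4 + 1)*atan(u/2) + C.
The condition gives C = -5 + 65*pi/2 - (-5 + 65*pi/2) = 0.
So G(u) = 15*u**4*atan(u/2)/2 + 15*u**2*atan(u/2)/4 - 5*u**2/4 - 5*atan(u/2).
Check: d/du[15*u**4*atan(u/2)/2 + 15*u**2*atan(u/2)/4 - 5*u**2/4 - 5*atan(u/2)] = (60*u**5*atan(u/2) + 30*u**4 + 255*u**3*atan(u/2) - 5*u**3 + 15*u**2 + 60*u*atan(u/2) - 20*u - 20)/(2*u**2 + 8), which equals G'(u).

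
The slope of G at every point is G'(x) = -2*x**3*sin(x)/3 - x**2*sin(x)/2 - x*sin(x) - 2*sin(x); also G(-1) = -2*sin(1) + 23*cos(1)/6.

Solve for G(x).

Integrate term by term and add the pieces.
A general antiderivative is 2*x**3*cos(x)/3 - 2*x**2*sin(x) + x**2*cos(x)/2 - x*sin(x) - 3*x*cos(x) + 3*sin(x) + cos(x) + C.
The condition gives C = -2*sin(1) + 23*cos(1)/6 - (-2*sin(1) + 23*cos(1)/6) = 0.
So G(x) = (4*x**3*cos(x) - 12*x**2*sin(x) + 3*x**2*cos(x) - 6*x*sin(x) - 18*x*cos(x) + 18*sin(x) + 6*cos(x))/6.
Check: d/dx[(4*x**3*cos(x) - 12*x**2*sin(x) + 3*x**2*cos(x) - 6*x*sin(x) - 18*x*cos(x) + 18*sin(x) + 6*cos(x))/6] = -2*x**3*sin(x)/3 - x**2*sin(x)/2 - x*sin(x) - 2*sin(x) = G'(x).

G(x) = (4*x**3*cos(x) - 12*x**2*sin(x) + 3*x**2*cos(x) - 6*x*sin(x) - 18*x*cos(x) + 18*sin(x) + 6*cos(x))/6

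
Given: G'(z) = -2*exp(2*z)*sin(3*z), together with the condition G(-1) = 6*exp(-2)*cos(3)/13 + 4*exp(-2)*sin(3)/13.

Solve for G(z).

G(z) = -4*exp(2*z)*sin(3*z)/13 + 6*exp(2*z)*cos(3*z)/13

For G(z) to be correct, d/dz[G] must agree with the stated G'(z) identically.
A general antiderivative is -4*exp(2*z)*sin(3*z)/13 + 6*exp(2*z)*cos(3*z)/13 + C.
The condition gives C = 6*exp(-2)*cos(3)/13 + 4*exp(-2)*sin(3)/13 - (6*exp(-2)*cos(3)/13 + 4*exp(-2)*sin(3)/13) = 0.
So G(z) = -4*exp(2*z)*sin(3*z)/13 + 6*exp(2*z)*cos(3*z)/13.
Check: d/dz[-4*exp(2*z)*sin(3*z)/13 + 6*exp(2*z)*cos(3*z)/13] = -2*exp(2*z)*sin(3*z) = G'(z).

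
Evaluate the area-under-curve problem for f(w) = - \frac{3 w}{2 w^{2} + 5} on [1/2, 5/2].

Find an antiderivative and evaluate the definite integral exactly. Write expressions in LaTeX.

Antiderivative: F(w) = - \frac{3 \log{\left(2 w^{2} + 5 \right)}}{4}; value = - \frac{3 \log{\left(\frac{35}{2} \right)}}{4} + \frac{3 \log{\left(\frac{11}{2} \right)}}{4}

f matches the chain-rule pattern g'(h)*h' with inner function h(w) = 2 w^{2} + 5; substituting u = h(w) collapses the integral.
F(w) = - \frac{3 \log{\left(2 w^{2} + 5 \right)}}{4} is an antiderivative of f.
Check: d/dw[- \frac{3 \log{\left(2 w^{2} + 5 \right)}}{4}] = - \frac{3 w}{2 w^{2} + 5} = f(w).
F(5/2) = - \frac{3 \log{\left(\frac{35}{2} \right)}}{4}; F(1/2) = - \frac{3 \log{\left(\frac{11}{2} \right)}}{4}.
Integral = F(5/2) - F(1/2) = - \frac{3 \log{\left(\frac{35}{2} \right)}}{4} + \frac{3 \log{\left(\frac{11}{2} \right)}}{4}.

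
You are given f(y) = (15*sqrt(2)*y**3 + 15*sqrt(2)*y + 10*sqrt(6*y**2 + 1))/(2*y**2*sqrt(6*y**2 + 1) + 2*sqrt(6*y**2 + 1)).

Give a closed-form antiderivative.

An antiderivative is F(y) = sqrt(2)*(5*sqrt(6*y**2 + 1) + 10*sqrt(2)*atan(y))/4.

Any candidate F(y) must reproduce f(y) exactly when differentiated.
Check: d/dy[sqrt(2)*(5*sqrt(6*y**2 + 1) + 10*sqrt(2)*atan(y))/4] = (15*sqrt(2)*y**3 + 15*sqrt(2)*y + 10*sqrt(6*y**2 + 1))/(2*y**2*sqrt(6*y**2 + 1) + 2*sqrt(6*y**2 + 1)) = f(y).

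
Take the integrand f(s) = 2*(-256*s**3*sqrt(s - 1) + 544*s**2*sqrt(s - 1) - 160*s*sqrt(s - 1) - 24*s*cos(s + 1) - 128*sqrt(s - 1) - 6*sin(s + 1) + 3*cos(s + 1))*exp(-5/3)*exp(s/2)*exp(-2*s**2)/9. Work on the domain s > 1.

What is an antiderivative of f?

Recognize the product-rule pattern: f = u'v + uv' with u = 4*(4*s - 4)**(5/2)/9 + 4*cos(s + 1)/3, v = exp(-2*s**2 + s/2 - 5/3), so integration by parts undoes it.
Check: d/ds[-4*(-(4*s - 4)**(5/2)/3 - cos(s + 1))*exp(-2*s**2 + s/2 - 5/3)/3] = (-512*s**3*sqrt(s - 1) + 1088*s**2*sqrt(s - 1) - 320*s*sqrt(s - 1) - 48*s*cos(s + 1) - 256*sqrt(s - 1) - 12*sin(s + 1) + 6*cos(s + 1))*exp(-5/3)*exp(s/2)*exp(-2*s**2)/9, which equals f(s).

An antiderivative is F(s) = -4*(-(4*s - 4)**(5/2)/3 - cos(s + 1))*exp(-2*s**2 + s/2 - 5/3)/3.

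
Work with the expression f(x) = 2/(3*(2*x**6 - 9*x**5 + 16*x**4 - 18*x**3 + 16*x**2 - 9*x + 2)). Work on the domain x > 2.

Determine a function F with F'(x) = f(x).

An antiderivative is F(x) = (2*(x - 1)*log(x - 2) + 30*(x - 1)*log(x - 1) - 32*(x - 1)*log(x - 1/2) - 3*(x - 1)*atan(x) + 15)/(45*(x - 1)).

Factor the denominator (3*(x - 2)*(x - 1)**2*(2*x - 1)*(x**2 + 1)) and decompose: f = -1/(15*(x**2 + 1)) - 64/(45*(2*x - 1)) + 2/(3*(x - 1)) - 1/(3*(x - 1)**2) + 2/(45*(x - 2)); each piece integrates to a log, atan, or power term.
Check: d/dx[(2*(x - 1)*log(x - 2) + 30*(x - 1)*log(x - 1) - 32*(x - 1)*log(x - 1/2) - 3*(x - 1)*atan(x) + 15)/(45*(x - 1))] = 2/(6*x**6 - 27*x**5 + 48*x**4 - 54*x**3 + 48*x**2 - 27*x + 6), which equals f(x).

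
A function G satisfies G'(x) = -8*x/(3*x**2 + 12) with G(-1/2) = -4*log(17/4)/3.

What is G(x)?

G(x) = -4*log(x**2 + 4)/3

G'(x) matches the chain-rule pattern g'(h)*h' with inner function h(x) = x**2 + 4; substituting u = h(x) collapses the integral.
A general antiderivative is -4*log(x**2 + 4)/3 + C.
The condition gives C = -4*log(17/4)/3 - (-4*log(17/4)/3) = 0.
So G(x) = -4*log(x**2 + 4)/3.
Check: d/dx[-4*log(x**2 + 4)/3] = -8*x/(3*x**2 + 12) = G'(x).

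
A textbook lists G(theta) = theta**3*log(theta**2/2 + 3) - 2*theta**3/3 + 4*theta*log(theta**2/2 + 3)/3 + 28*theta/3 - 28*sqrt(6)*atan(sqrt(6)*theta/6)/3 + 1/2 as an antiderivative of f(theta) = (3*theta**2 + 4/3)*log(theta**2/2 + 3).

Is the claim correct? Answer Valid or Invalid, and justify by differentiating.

Valid. The derivative of G reproduces f.

d/dtheta[G] = 3*theta**2*log(theta**2/2 + 3) + 4*log(theta**2/2 + 3)/3
This equals f(theta) exactly, so the claim holds.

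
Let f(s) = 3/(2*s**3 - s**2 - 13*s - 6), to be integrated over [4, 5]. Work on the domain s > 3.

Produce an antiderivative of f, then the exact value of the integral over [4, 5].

Antiderivative: F(s) = -(-3*log(s - 3) + 10*log(s + 1/2) - 7*log(s + 2))/35; value = -2*log(11/2)/7 - log(6)/5 + 3*log(2)/35 + log(7)/5 + 2*log(9/2)/7

Factor the denominator ((s - 3)*(s + 2)*(2*s + 1)) and decompose: f = -4/(7*(2*s + 1)) + 1/(5*(s + 2)) + 3/(35*(s - 3)); each piece integrates to a log, atan, or power term.
F(s) = -(-3*log(s - 3) + 10*log(s + 1/2) - 7*log(s + 2))/35 is an antiderivative of f.
Check: d/ds[-(-3*log(s - 3) + 10*log(s + 1/2) - 7*log(s + 2))/35] = 3/(2*s**3 - s**2 - 13*s - 6) = f(s).
F(5) = -2*log(11/2)/7 + 3*log(2)/35 + log(7)/5; F(4) = -2*log(9/2)/7 + log(6)/5.
Integral = F(5) - F(4) = -2*log(11/2)/7 - log(6)/5 + 3*log(2)/35 + log(7)/5 + 2*log(9/2)/7.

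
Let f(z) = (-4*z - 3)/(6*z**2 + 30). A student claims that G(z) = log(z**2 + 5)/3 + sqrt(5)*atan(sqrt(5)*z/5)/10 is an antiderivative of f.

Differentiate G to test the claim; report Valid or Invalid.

d/dz[G] = (4*z + 3)/(6*z**2 + 30)
d/dz[G] - f(z) = (4*z + 3)/(3*z**2 + 15) != 0.

Invalid: d/dz[G] - f = (4*z + 3)/(3*z**2 + 15), which is not 0.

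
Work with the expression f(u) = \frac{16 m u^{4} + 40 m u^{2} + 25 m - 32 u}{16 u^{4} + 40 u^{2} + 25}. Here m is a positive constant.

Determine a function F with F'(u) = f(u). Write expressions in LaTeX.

For F(u) to be correct the identity F'(u) - f(u) = 0 must hold.
Check: d/du[\frac{4 m u^{3} + 5 m u + 4}{4 u^{2} + 5}] = \frac{16 m u^{4} + 40 m u^{2} + 25 m - 32 u}{16 u^{4} + 40 u^{2} + 25} = f(u).

An antiderivative is F(u) = \frac{4 m u^{3} + 5 m u + 4}{4 u^{2} + 5}.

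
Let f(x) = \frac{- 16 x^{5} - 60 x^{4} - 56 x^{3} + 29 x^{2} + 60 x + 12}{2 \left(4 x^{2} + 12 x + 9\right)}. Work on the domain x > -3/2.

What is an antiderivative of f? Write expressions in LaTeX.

An antiderivative is F(x) = - \frac{6 x^{5} + 15 x^{4} - 3 x^{3} - 30 x^{2} - 2 x + 15}{6 \left(2 x + 3\right)}.

A first test for any F(x): its x-derivative must equal f(x) identically.
Check: d/dx[- \frac{6 x^{5} + 15 x^{4} - 3 x^{3} - 30 x^{2} - 2 x + 15}{6 \left(2 x + 3\right)}] = \frac{- 16 x^{5} - 60 x^{4} - 56 x^{3} + 29 x^{2} + 60 x + 12}{8 x^{2} + 24 x + 18}, which equals f(x).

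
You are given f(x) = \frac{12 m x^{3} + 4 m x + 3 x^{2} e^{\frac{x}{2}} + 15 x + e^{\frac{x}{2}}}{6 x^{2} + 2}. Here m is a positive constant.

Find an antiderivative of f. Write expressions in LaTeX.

An antiderivative is F(x) = \frac{4 m x^{2} + 4 e^{\frac{x}{2}} + 5 \log{\left(\frac{3 x^{2}}{2} + \frac{1}{2} \right)}}{4}.

Check any antiderivative F(x) by computing F'(x) and comparing it with f(x).
Check: d/dx[\frac{4 m x^{2} + 4 e^{\frac{x}{2}} + 5 \log{\left(\frac{3 x^{2}}{2} + \frac{1}{2} \right)}}{4}] = \frac{12 m x^{3} + 4 m x + 3 x^{2} e^{\frac{x}{2}} + 15 x + e^{\frac{x}{2}}}{6 x^{2} + 2} = f(x).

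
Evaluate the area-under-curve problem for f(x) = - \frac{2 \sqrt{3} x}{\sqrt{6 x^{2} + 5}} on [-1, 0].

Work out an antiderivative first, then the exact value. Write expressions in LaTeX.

The substitution u = 2 x^{2} + \frac{5}{3} works: f is exactly (dF/du)*(du/dx) for that inner function.
F(x) = - \sqrt{2 x^{2} + \frac{5}{3}} is an antiderivative of f.
Check: d/dx[- \sqrt{2 x^{2} + \frac{5}{3}}] = - \frac{2 \sqrt{3} x}{\sqrt{6 x^{2} + 5}} = f(x).
F(0) = - \frac{\sqrt{15}}{3}; F(-1) = - \frac{\sqrt{33}}{3}.
Integral = F(0) - F(-1) = - \frac{\sqrt{15}}{3} + \frac{\sqrt{33}}{3}.

Antiderivative: F(x) = - \sqrt{2 x^{2} + \frac{5}{3}}; value = - \frac{\sqrt{15}}{3} + \frac{\sqrt{33}}{3}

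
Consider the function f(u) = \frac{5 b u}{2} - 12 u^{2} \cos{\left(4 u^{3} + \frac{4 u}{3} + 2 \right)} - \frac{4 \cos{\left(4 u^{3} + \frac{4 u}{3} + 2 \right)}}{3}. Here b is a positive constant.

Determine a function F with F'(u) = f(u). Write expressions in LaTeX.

An antiderivative is F(u) = \frac{5 b u^{2} - 4 \sin{\left(4 u^{3} + \frac{4 u}{3} + 2 \right)}}{4}.

The integrand splits into summands that can be handled one at a time.
Check: d/du[\frac{5 b u^{2} - 4 \sin{\left(4 u^{3} + \frac{4 u}{3} + 2 \right)}}{4}] = \frac{5 b u}{2} - 12 u^{2} \cos{\left(4 u^{3} + \frac{4 u}{3} + 2 \right)} - \frac{4 \cos{\left(4 u^{3} + \frac{4 u}{3} + 2 \right)}}{3} = f(u).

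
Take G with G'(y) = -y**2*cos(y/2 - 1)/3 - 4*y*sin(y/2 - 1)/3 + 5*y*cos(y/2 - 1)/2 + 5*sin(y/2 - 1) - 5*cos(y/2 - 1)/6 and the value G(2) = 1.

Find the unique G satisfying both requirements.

G(y) = ((-2*y**2 + 15*y - 5)*sin(y/2 - 1) + 3)/3

Recognize the product-rule pattern: G'(y) = u'v + uv' with u = -2*y**2/3 + 5*y - 5/3, v = sin(y/2 - 1), so integration by parts undoes it.
A general antiderivative is (-2*y**2/3 + 5*y - 5/3)*sin(y/2 - 1) + C.
The condition gives C = 1 - (0) = 1.
So G(y) = ((-2*y**2 + 15*y - 5)*sin(y/2 - 1) + 3)/3.
Check: d/dy[((-2*y**2 + 15*y - 5)*sin(y/2 - 1) + 3)/3] = -y**2*cos(y/2 - 1)/3 - 4*y*sin(y/2 - 1)/3 + 5*y*cos(y/2 - 1)/2 + 5*sin(y/2 - 1) - 5*cos(y/2 - 1)/6 = G'(y).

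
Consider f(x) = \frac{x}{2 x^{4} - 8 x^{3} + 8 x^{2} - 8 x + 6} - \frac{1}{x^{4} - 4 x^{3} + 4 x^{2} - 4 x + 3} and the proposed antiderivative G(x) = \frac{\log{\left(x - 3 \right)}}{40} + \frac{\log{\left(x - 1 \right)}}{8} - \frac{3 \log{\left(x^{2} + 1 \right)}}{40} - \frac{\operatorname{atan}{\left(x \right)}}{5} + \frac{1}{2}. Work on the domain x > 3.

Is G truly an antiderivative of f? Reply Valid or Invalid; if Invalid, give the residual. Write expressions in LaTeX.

d/dx[G] = \frac{x - 2}{2 x^{4} - 8 x^{3} + 8 x^{2} - 8 x + 6}
This equals f(x) exactly, so the claim holds.

Valid. The derivative of G reproduces f.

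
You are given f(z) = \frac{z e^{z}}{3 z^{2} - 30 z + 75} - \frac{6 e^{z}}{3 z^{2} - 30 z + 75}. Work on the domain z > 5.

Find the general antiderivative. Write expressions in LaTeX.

Recognize the product-rule pattern: f = u'v + uv' with u = \frac{1}{3 \left(z - 5\right)}, v = e^{z}, so integration by parts undoes it.
Check: d/dz[\frac{e^{z}}{3 \left(z - 5\right)}] = \frac{z e^{z} - 6 e^{z}}{3 z^{2} - 30 z + 75}, which equals f(z).

F(z) = \frac{e^{z}}{3 \left(z - 5\right)} + C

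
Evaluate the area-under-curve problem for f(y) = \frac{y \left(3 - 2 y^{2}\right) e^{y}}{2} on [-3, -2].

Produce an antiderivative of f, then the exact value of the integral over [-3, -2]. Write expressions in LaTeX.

Antiderivative: F(y) = - y^{3} e^{y} + 3 y^{2} e^{y} - \frac{9 y e^{y}}{2} + \frac{9 e^{y}}{2}; value = - \frac{72}{e^{3}} + \frac{67}{2 e^{2}}

Recognize the product-rule pattern: f = u'v + uv' with u = - y^{3} + 3 y^{2} - \frac{9 y}{2} + \frac{9}{2}, v = e^{y}, so integration by parts undoes it.
F(y) = - y^{3} e^{y} + 3 y^{2} e^{y} - \frac{9 y e^{y}}{2} + \frac{9 e^{y}}{2} is an antiderivative of f.
Check: d/dy[- y^{3} e^{y} + 3 y^{2} e^{y} - \frac{9 y e^{y}}{2} + \frac{9 e^{y}}{2}] = - y^{3} e^{y} + \frac{3 y e^{y}}{2}, which equals f(y).
F(-2) = \frac{67}{2 e^{2}}; F(-3) = \frac{72}{e^{3}}.
Integral = F(-2) - F(-3) = - \frac{72}{e^{3}} + \frac{67}{2 e^{2}}.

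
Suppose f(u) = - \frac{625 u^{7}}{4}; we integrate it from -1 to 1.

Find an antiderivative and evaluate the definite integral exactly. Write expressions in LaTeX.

Since d/du undoes antidifferentiation here, F'(u) = f(u) is required of F(u).
F(u) = - \frac{625 u^{8}}{32} is an antiderivative of f.
Check: d/du[- \frac{625 u^{8}}{32}] = - \frac{625 u^{7}}{4} = f(u).
F(1) = - \frac{625}{32}; F(-1) = - \frac{625}{32}.
Integral = F(1) - F(-1) = 0.

Antiderivative: F(u) = - \frac{625 u^{8}}{32}; value = 0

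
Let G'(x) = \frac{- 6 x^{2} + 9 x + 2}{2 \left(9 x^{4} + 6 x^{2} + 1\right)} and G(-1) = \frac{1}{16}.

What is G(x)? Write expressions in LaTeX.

G'(x) has the shape u'v + uv' for u = \frac{1}{2 x^{2} + \frac{2}{3}} and v = \frac{2 x}{3} - \frac{1}{2} — it is the derivative of the product u*v.
A general antiderivative is \frac{\frac{2 x}{3} - \frac{1}{2}}{2 x^{2} + \frac{2}{3}} + C.
The condition gives C = \frac{1}{16} - (- \frac{7}{16}) = \frac{1}{2}.
So G(x) = \frac{6 x^{2} + 4 x - 1}{12 x^{2} + 4}.
Check: d/dx[\frac{6 x^{2} + 4 x - 1}{12 x^{2} + 4}] = \frac{- 6 x^{2} + 9 x + 2}{18 x^{4} + 12 x^{2} + 2}, which equals G'(x).

G(x) = \frac{6 x^{2} + 4 x - 1}{12 x^{2} + 4}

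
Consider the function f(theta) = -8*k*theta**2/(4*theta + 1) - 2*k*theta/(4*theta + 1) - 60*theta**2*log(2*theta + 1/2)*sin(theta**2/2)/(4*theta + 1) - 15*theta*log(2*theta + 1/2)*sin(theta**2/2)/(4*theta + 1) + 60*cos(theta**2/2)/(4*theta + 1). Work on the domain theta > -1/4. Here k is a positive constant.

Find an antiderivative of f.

An antiderivative is F(theta) = -k*theta**2 + 15*log(2*theta + 1/2)*cos(theta**2/2).

Integrate term by term and add the pieces.
Check: d/dtheta[-k*theta**2 + 15*log(2*theta + 1/2)*cos(theta**2/2)] = (-8*k*theta**2 - 2*k*theta - 60*theta**2*log(2*theta + 1/2)*sin(theta**2/2) - 15*theta*log(2*theta + 1/2)*sin(theta**2/2) + 60*cos(theta**2/2))/(4*theta + 1), which equals f(theta).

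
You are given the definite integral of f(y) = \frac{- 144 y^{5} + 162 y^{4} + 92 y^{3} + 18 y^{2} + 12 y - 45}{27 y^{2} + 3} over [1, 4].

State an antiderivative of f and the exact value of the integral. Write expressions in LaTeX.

Antiderivative: F(y) = \frac{- 4 y^{4} + 6 y^{3} + 6 y^{2} - 15 \operatorname{atan}{\left(3 y \right)} - 5}{3}; value = -184 - 5 \operatorname{atan}{\left(12 \right)} + 5 \operatorname{atan}{\left(3 \right)}

Whatever form F(y) takes, F'(y) = f(y) is non-negotiable.
F(y) = \frac{- 4 y^{4} + 6 y^{3} + 6 y^{2} - 15 \operatorname{atan}{\left(3 y \right)} - 5}{3} is an antiderivative of f.
Check: d/dy[\frac{- 4 y^{4} + 6 y^{3} + 6 y^{2} - 15 \operatorname{atan}{\left(3 y \right)} - 5}{3}] = \frac{- 144 y^{5} + 162 y^{4} + 92 y^{3} + 18 y^{2} + 12 y - 45}{27 y^{2} + 3} = f(y).
F(4) = -183 - 5 \operatorname{atan}{\left(12 \right)}; F(1) = 1 - 5 \operatorname{atan}{\left(3 \right)}.
Integral = F(4) - F(1) = -184 - 5 \operatorname{atan}{\left(12 \right)} + 5 \operatorname{atan}{\left(3 \right)}.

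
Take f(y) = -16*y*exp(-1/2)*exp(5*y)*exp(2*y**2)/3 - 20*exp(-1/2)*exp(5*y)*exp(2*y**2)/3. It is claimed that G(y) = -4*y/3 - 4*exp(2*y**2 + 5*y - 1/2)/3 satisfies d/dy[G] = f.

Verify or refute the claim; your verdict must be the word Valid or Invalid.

d/dy[G] = -16*y*exp(-1/2)*exp(5*y)*exp(2*y**2)/3 - 20*exp(-1/2)*exp(5*y)*exp(2*y**2)/3 - 4/3
d/dy[G] - f(y) = -4/3 != 0.

Invalid: d/dy[G] - f = -4/3, which is not 0.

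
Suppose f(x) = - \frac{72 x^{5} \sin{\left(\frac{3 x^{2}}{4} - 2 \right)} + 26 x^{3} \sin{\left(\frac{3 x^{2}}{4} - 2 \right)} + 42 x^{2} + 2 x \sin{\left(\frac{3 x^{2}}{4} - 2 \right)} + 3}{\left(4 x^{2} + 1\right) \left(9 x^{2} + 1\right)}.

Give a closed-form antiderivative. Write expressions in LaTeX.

Any candidate F(x) must reproduce f(x) exactly when differentiated.
Check: d/dx[\frac{4 \cos{\left(\frac{3 x^{2}}{4} - 2 \right)}}{3} - 3 \operatorname{atan}{\left(2 x \right)} + \operatorname{atan}{\left(3 x \right)}] = \frac{- 72 x^{5} \sin{\left(\frac{3 x^{2}}{4} - 2 \right)} - 26 x^{3} \sin{\left(\frac{3 x^{2}}{4} - 2 \right)} - 42 x^{2} - 2 x \sin{\left(\frac{3 x^{2}}{4} - 2 \right)} - 3}{36 x^{4} + 13 x^{2} + 1}, which equals f(x).

An antiderivative is F(x) = \frac{4 \cos{\left(\frac{3 x^{2}}{4} - 2 \right)}}{3} - 3 \operatorname{atan}{\left(2 x \right)} + \operatorname{atan}{\left(3 x \right)}.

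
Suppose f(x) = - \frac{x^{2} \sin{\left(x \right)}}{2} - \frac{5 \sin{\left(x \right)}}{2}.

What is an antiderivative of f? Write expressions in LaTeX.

The integrand splits into summands that can be handled one at a time.
Check: d/dx[\frac{x^{2} \cos{\left(x \right)}}{2} - x \sin{\left(x \right)} + \frac{3 \cos{\left(x \right)}}{2}] = - \frac{x^{2} \sin{\left(x \right)}}{2} - \frac{5 \sin{\left(x \right)}}{2} = f(x).

An antiderivative is F(x) = \frac{x^{2} \cos{\left(x \right)}}{2} - x \sin{\left(x \right)} + \frac{3 \cos{\left(x \right)}}{2}.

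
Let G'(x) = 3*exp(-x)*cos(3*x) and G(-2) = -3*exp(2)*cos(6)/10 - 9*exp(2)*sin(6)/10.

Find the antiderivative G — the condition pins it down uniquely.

Recover the given G'(x) by differentiating a candidate G(x); any mismatch rules it out.
A general antiderivative is 9*exp(-x)*sin(3*x)/10 - 3*exp(-x)*cos(3*x)/10 + C.
The condition gives C = -3*exp(2)*cos(6)/10 - 9*exp(2)*sin(6)/10 - (-3*exp(2)*cos(6)/10 - 9*exp(2)*sin(6)/10) = 0.
So G(x) = 9*exp(-x)*sin(3*x)/10 - 3*exp(-x)*cos(3*x)/10.
Check: d/dx[9*exp(-x)*sin(3*x)/10 - 3*exp(-x)*cos(3*x)/10] = 3*exp(-x)*cos(3*x) = G'(x).

G(x) = 9*exp(-x)*sin(3*x)/10 - 3*exp(-x)*cos(3*x)/10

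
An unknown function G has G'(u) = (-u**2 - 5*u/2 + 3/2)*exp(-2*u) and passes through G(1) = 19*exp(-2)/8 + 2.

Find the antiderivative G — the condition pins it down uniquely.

G'(u) has the shape v'r + vr' for v = u**2/2 + 7*u/4 + 1/8 and r = exp(-2*u) — it is the derivative of the product v*r.
A general antiderivative is (4*u**2 + 14*u + 1)*exp(-2*u)/8 + C.
The condition gives C = 19*exp(-2)/8 + 2 - (19*exp(-2)/8) = 2.
So G(u) = u**2*exp(-2*u)/2 + 7*u*exp(-2*u)/4 + 2 + exp(-2*u)/8.
Check: d/du[u**2*exp(-2*u)/2 + 7*u*exp(-2*u)/4 + 2 + exp(-2*u)/8] = (-2*u**2 - 5*u + 3)*exp(-2*u)/2, which equals G'(u).

G(u) = u**2*exp(-2*u)/2 + 7*u*exp(-2*u)/4 + 2 + exp(-2*u)/8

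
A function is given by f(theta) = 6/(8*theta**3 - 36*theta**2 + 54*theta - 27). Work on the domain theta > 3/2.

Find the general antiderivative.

Recover f(theta) by differentiating a candidate F(theta); any mismatch rules it out.
Check: d/dtheta[-3/(8*theta**2 - 24*theta + 18)] = 6/(8*theta**3 - 36*theta**2 + 54*theta - 27) = f(theta).

F(theta) = -3/(8*theta**2 - 24*theta + 18) + C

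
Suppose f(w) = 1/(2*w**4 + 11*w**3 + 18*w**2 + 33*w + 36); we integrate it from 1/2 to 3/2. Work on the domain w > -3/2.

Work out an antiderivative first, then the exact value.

Antiderivative: F(w) = (152*log(w + 3/2) - 42*log(w + 4) - 55*log(w**2 + 3) + 20*sqrt(3)*atan(sqrt(3)*w/3))/3990; value = -4*log(2)/105 - 11*log(21/4)/798 - log(11/2)/95 - 2*sqrt(3)*atan(sqrt(3)/6)/399 + 2*sqrt(3)*atan(sqrt(3)/2)/399 + log(9/2)/95 + 11*log(13/4)/798 + 4*log(3)/105

Factor the denominator ((w + 4)*(2*w + 3)*(w**2 + 3)) and decompose: f = -(11*w - 6)/(399*(w**2 + 3)) + 8/(105*(2*w + 3)) - 1/(95*(w + 4)); each piece integrates to a log, atan, or power term.
F(w) = (152*log(w + 3/2) - 42*log(w + 4) - 55*log(w**2 + 3) + 20*sqrt(3)*atan(sqrt(3)*w/3))/3990 is an antiderivative of f.
Check: d/dw[(152*log(w + 3/2) - 42*log(w + 4) - 55*log(w**2 + 3) + 20*sqrt(3)*atan(sqrt(3)*w/3))/3990] = 1/(2*w**4 + 11*w**3 + 18*w**2 + 33*w + 36) = f(w).
F(3/2) = -11*log(21/4)/798 - log(11/2)/95 + 2*sqrt(3)*atan(sqrt(3)/2)/399 + 4*log(3)/105; F(1/2) = -11*log(13/4)/798 - log(9/2)/95 + 2*sqrt(3)*atan(sqrt(3)/6)/399 + 4*log(2)/105.
Integral = F(3/2) - F(1/2) = -4*log(2)/105 - 11*log(21/4)/798 - log(11/2)/95 - 2*sqrt(3)*atan(sqrt(3)/6)/399 + 2*sqrt(3)*atan(sqrt(3)/2)/399 + log(9/2)/95 + 11*log(13/4)/798 + 4*log(3)/105.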